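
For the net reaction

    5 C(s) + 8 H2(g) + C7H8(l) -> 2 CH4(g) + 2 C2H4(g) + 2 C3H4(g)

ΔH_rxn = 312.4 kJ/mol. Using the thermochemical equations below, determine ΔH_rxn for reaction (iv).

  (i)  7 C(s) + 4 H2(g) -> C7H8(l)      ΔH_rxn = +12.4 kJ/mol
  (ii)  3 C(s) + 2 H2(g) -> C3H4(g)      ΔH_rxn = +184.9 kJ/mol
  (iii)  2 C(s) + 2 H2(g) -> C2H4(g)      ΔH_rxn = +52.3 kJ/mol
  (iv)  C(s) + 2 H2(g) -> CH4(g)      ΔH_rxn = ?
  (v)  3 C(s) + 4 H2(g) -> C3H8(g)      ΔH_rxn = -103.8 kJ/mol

(i) reversed: -12.4 kJ/mol
(ii) × 2: (2)·(+184.9) = +369.8 kJ/mol
(iii) × 2: (2)·(+52.3) = +104.6 kJ/mol
(iv) × 2: contributes 2·x
(v): not needed.
+312.4 = (-12.4) + (+369.8) + (+104.6) + 2·x
x = (+312.4 − (+462.0)) / (2) = -74.8 kJ/mol

ΔH_rxn = -74.8 kJ/mol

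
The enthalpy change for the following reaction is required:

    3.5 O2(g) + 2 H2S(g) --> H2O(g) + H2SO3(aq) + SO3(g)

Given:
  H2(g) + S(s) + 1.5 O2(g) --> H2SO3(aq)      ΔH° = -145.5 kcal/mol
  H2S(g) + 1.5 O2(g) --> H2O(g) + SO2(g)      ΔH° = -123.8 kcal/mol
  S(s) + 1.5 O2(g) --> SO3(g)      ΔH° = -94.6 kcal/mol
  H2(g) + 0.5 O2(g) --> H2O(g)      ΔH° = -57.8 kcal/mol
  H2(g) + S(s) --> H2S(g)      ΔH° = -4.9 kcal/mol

equation 1 as written (H2SO3(aq) already on the product side): -145.5 kcal/mol
equation 2: not needed (SO2(g) appears nowhere else).
equation 3 as written (SO3(g) already on the product side): -94.6 kcal/mol
equation 4 as written: -57.8 kcal/mol
equation 5 reversed and × 2: (-2)·(-4.9) = +9.8 kcal/mol
Combining the equations, ΔH° = (-145.5) + (-94.6) + (-57.8) + (+9.8) = -288.1 kcal/mol

ΔH° = -288.1 kcal/mol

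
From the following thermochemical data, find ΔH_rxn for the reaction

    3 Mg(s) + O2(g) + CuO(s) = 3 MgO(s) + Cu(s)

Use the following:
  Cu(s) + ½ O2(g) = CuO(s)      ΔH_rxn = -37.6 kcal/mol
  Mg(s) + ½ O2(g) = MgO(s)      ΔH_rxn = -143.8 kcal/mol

equation 1 reversed (CuO(s) must end up as a reactant): +37.6 kcal/mol
equation 2 × 3 (×3 to match 3 MgO(s) in the target): (3)·(-143.8) = -431.4 kcal/mol
Combining the equations, ΔH_rxn = (-1)·(-37.6) + (3)·(-143.8) = -393.8 kcal/mol

ΔH_rxn = -393.8 kcal/mol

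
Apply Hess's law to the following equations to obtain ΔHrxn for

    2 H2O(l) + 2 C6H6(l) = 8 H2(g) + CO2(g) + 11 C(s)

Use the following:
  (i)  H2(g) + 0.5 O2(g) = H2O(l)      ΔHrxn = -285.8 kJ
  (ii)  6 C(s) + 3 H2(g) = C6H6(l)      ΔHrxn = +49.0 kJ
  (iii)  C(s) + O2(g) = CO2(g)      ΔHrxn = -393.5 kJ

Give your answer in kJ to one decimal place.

(i) reversed and × 2 (reverse to put H2O(l) on the reactant side; scale by 2 for the 2 H2O(l)): (-2)·(-285.8) = +571.6 kJ
(ii) reversed and × 2 (reverse to put C6H6(l) on the reactant side; ×2 to match 2 C6H6(l) in the target): (-2)·(+49.0) = -98.0 kJ
(iii) as written (CO2(g) already on the product side): -393.5 kJ
ΔHrxn = (-2)·(-285.8) + (-2)·(+49.0) + (1)·(-393.5) = 80.1 kJ

ΔHrxn = 80.1 kJ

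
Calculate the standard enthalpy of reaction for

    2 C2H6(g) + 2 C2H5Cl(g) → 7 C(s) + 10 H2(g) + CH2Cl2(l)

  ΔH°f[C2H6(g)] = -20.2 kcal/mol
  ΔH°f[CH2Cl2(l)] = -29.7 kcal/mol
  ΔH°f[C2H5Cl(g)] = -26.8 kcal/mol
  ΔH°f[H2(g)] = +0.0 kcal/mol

Products: 7·(+0.0) + 10·(+0.0) + 1·(-29.7) = -29.7
Reactants: 2·(-20.2) + 2·(-26.8) = -94.0
ΔH_rxn = (-29.7) − (-94.0) = 64.3 kcal/mol

ΔH_rxn = 64.3 kcal/mol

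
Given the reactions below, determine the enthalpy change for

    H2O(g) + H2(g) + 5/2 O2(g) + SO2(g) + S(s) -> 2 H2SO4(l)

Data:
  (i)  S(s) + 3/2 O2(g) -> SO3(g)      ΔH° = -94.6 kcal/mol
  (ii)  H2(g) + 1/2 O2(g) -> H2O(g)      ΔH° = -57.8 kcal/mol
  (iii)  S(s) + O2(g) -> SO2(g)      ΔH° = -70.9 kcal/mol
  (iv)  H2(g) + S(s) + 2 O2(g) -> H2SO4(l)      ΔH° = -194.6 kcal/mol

(i): not needed.
(ii) reversed: +57.8 kcal/mol
(iii) reversed: +70.9 kcal/mol
(iv) × 2: (2)·(-194.6) = -389.2 kcal/mol
ΔH° = (-1)·(-57.8) + (-1)·(-70.9) + (2)·(-194.6) = -260.5 kcal/mol

ΔH° = -260.5 kcal/mol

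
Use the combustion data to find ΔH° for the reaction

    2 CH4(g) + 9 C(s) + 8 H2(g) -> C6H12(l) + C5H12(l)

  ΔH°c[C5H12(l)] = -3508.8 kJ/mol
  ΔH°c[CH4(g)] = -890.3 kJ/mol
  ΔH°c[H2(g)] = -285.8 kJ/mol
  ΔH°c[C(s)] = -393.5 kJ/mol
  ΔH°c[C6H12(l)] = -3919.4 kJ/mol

With combustion enthalpies, reactants minus products:
= [2·(-890.3) + 9·(-393.5) + 8·(-285.8)] − [1·(-3919.4) + 1·(-3508.8)]
= -180.3 kJ/mol

ΔH° = -180.3 kJ/mol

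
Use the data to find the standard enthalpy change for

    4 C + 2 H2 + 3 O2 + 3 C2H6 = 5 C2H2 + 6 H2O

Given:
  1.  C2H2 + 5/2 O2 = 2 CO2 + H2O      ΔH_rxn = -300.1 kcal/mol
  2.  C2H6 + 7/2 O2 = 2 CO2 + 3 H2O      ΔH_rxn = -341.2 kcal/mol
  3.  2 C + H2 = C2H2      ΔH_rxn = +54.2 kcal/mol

eq. 1 reversed and × 3: (-3)·(-300.1) = +900.3 kcal/mol
eq. 2 × 3: (3)·(-341.2) = -1023.6 kcal/mol
eq. 3 × 2: (2)·(+54.2) = +108.4 kcal/mol
Since enthalpy is a state function, ΔH_rxn = (-3)·(-300.1) + (3)·(-341.2) + (2)·(+54.2) = -14.9 kcal/mol

ΔH_rxn = -14.9 kcal/mol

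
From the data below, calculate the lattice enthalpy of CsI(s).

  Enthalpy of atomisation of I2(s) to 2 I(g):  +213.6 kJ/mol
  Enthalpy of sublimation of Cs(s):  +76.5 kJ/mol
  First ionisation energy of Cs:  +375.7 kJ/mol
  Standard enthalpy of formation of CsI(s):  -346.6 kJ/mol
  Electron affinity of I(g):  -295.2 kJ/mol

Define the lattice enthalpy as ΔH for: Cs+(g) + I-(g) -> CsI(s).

U = -610.4 kJ/mol

ΔHf° = 1·ΔHsub + 1·(ΣIE) + 1/2·D(I2) + 1·EA + U
-346.6 = 1·(+76.5) + 1·(+375.7) + 1/2·(+213.6) + 1·(-295.2) + U
U = -346.6 − (+263.8) = -610.4 kJ/mol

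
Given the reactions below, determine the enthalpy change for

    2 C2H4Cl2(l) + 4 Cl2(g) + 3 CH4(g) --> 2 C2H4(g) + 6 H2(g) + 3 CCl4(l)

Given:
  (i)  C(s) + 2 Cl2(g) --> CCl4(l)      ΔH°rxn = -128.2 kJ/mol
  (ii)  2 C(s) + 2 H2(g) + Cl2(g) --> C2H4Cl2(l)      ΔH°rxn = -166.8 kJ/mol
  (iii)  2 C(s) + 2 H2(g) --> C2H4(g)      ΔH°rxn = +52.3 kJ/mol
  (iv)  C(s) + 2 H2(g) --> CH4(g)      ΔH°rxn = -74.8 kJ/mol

ΔH°rxn = 278.0 kJ/mol

(i) × 3: (3)·(-128.2) = -384.6 kJ/mol
(ii) reversed and × 2: (-2)·(-166.8) = +333.6 kJ/mol
(iii) × 2: (2)·(+52.3) = +104.6 kJ/mol
(iv) reversed and × 3: (-3)·(-74.8) = +224.4 kJ/mol
Since enthalpy is a state function, ΔH°rxn = (-384.6) + (+333.6) + (+104.6) + (+224.4) = 278.0 kJ/mol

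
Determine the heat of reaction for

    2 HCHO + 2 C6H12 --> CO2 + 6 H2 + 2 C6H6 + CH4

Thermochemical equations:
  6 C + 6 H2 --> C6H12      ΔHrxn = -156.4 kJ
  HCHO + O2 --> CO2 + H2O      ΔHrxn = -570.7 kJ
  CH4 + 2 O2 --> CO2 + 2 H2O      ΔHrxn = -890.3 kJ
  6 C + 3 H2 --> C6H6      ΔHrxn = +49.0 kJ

equation 1 reversed and × 2 (C6H12 must end up as a reactant; scale by 2 for the 2 C6H12): (-2)·(-156.4) = +312.8 kJ
equation 2 × 2 (scale by 2 for the 2 HCHO): (2)·(-570.7) = -1141.4 kJ
equation 3 reversed (reverse to put CH4 on the product side): +890.3 kJ
equation 4 × 2 (×2 to match 2 C6H6 in the target): (2)·(+49.0) = +98.0 kJ
Combining the equations, ΔHrxn = (+312.8) + (-1141.4) + (+890.3) + (+98.0) = 159.7 kJ

ΔHrxn = 159.7 kJ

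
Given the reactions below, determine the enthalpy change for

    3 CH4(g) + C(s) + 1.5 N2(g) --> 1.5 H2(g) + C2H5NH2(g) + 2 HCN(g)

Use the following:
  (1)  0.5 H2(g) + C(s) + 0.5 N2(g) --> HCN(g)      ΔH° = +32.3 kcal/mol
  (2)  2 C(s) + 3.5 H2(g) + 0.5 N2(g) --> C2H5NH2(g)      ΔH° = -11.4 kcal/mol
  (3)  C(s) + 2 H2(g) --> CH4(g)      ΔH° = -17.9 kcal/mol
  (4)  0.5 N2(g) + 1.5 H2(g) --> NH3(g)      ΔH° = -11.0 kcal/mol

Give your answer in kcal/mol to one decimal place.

ΔH° = 106.9 kcal/mol

(1) × 2: (2)·(+32.3) = +64.6 kcal/mol
(2) as written: -11.4 kcal/mol
(3) reversed and × 3: (-3)·(-17.9) = +53.7 kcal/mol
(4): not needed.
ΔH° = (+64.6) + (-11.4) + (+53.7) = 106.9 kcal/mol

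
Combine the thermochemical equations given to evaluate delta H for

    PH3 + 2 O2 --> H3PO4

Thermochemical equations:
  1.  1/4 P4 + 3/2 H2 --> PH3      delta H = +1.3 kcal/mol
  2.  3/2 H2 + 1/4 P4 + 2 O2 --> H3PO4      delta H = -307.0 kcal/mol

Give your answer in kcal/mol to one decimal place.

delta H = -308.3 kcal/mol

eq. 1 reversed (reverse to put PH3 on the reactant side): -1.3 kcal/mol
eq. 2 as written (H3PO4 already on the product side): -307.0 kcal/mol
delta H = (-1)·(+1.3) + (1)·(-307.0) = -308.3 kcal/mol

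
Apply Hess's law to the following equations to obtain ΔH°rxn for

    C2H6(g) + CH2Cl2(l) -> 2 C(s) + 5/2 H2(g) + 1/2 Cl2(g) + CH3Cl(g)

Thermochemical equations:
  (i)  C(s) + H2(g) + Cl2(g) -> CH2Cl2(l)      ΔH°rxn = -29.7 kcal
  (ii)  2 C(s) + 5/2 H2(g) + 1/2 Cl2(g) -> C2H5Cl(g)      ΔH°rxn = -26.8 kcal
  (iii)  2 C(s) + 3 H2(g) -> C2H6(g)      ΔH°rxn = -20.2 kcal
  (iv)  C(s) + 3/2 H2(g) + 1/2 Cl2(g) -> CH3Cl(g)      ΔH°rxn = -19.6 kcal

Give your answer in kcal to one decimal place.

ΔH°rxn = 30.3 kcal

(i) reversed (reverse to put CH2Cl2(l) on the reactant side): +29.7 kcal
(ii): not needed (C2H5Cl(g) appears nowhere else).
(iii) reversed (C2H6(g) must end up as a reactant): +20.2 kcal
(iv) as written (CH3Cl(g) already on the product side): -19.6 kcal
ΔH°rxn = (-1)·(-29.7) + (-1)·(-20.2) + (1)·(-19.6) = 30.3 kcal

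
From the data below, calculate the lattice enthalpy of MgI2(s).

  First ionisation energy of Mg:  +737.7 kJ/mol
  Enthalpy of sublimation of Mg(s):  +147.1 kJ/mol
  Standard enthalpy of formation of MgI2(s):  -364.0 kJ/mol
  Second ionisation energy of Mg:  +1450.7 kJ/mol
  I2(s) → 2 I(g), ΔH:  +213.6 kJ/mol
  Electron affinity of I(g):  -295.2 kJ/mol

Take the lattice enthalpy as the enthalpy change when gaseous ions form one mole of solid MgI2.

ΔHf° = 1·ΔHsub + 1·(ΣIE) + 1·D(I2) + 2·EA + U
-364.0 = 1·(+147.1) + 1·(+2188.4) + 1·(+213.6) + 2·(-295.2) + U
U = -364.0 − (+1958.7) = -2322.7 kJ/mol

U = -2322.7 kJ/mol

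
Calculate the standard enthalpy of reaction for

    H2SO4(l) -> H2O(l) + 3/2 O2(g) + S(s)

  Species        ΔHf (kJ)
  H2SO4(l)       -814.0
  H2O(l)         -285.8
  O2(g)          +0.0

ΔH°rxn = Σ nΔHf°(products) − Σ nΔHf°(reactants).
Products: 1·(-285.8) + 3/2·(+0.0) + 1·(+0.0) = -285.8
Reactants: 1·(-814.0) = -814.0
ΔH_rxn = (-285.8) − (-814.0) = 528.2 kJ

ΔH_rxn = 528.2 kJ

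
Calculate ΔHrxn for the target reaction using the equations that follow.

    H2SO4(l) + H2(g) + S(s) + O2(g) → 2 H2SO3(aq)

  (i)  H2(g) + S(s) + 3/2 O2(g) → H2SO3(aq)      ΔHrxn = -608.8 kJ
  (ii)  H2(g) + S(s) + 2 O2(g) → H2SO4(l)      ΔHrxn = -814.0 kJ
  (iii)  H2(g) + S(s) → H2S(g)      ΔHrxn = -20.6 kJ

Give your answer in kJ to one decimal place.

(i) × 2 (×2 to match 2 H2SO3(aq) in the target): (2)·(-608.8) = -1217.6 kJ
(ii) reversed (reverse to put H2SO4(l) on the reactant side): +814.0 kJ
(iii): not needed (H2S(g) appears nowhere else).
ΔHrxn = (-1217.6) + (+814.0) = -403.6 kJ

ΔHrxn = -403.6 kJ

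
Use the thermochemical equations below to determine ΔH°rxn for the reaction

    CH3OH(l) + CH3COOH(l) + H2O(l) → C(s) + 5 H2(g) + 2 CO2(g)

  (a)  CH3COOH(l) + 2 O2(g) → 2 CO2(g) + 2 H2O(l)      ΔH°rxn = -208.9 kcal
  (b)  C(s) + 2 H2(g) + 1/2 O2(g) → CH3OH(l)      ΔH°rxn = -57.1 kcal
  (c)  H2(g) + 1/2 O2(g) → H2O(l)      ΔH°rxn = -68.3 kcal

(a) as written (CH3COOH(l) already on the reactant side): -208.9 kcal
(b) reversed (CH3OH(l) must end up as a reactant): +57.1 kcal
(c) reversed and × 3: (-3)·(-68.3) = +204.9 kcal
ΔH°rxn = (-208.9) + (+57.1) + (+204.9) = 53.1 kcal

ΔH°rxn = 53.1 kcal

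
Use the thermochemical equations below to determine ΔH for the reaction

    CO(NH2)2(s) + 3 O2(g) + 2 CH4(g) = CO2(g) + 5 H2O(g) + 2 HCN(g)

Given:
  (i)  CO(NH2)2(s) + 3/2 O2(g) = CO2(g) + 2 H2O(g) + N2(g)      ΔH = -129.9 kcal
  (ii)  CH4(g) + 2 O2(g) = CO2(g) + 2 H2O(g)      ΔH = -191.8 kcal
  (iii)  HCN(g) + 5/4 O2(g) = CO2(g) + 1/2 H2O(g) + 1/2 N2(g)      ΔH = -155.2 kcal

(i) as written: -129.9 kcal
(ii) × 2: (2)·(-191.8) = -383.6 kcal
(iii) reversed and × 2: (-2)·(-155.2) = +310.4 kcal
Since enthalpy is a state function, ΔH = (-129.9) + (-383.6) + (+310.4) = -203.1 kcal

ΔH = -203.1 kcal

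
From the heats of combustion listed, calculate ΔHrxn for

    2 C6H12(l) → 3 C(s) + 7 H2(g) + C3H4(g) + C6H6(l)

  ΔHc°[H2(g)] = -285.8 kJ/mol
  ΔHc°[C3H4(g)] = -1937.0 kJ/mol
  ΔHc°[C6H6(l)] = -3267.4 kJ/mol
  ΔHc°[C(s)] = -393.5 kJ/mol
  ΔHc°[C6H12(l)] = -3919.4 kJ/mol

ΔHrxn = 546.7 kJ/mol

Using ΔH = Σ nΔHc°(reactants) − Σ nΔHc°(products):
= [2·(-3919.4)] − [3·(-393.5) + 7·(-285.8) + 1·(-1937.0) + 1·(-3267.4)]
= 546.7 kJ/mol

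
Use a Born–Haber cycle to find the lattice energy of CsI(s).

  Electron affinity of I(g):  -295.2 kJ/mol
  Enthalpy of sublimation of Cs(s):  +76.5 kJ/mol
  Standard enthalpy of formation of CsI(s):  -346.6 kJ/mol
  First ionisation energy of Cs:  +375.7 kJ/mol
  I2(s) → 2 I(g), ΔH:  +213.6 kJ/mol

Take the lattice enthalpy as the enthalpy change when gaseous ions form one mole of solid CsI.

ΔHf° = 1·ΔHsub + 1·(ΣIE) + 1/2·D(I2) + 1·EA + U
-346.6 = 1·(+76.5) + 1·(+375.7) + 1/2·(+213.6) + 1·(-295.2) + U
U = -346.6 − (+263.8) = -610.4 kJ/mol

U = -610.4 kJ/mol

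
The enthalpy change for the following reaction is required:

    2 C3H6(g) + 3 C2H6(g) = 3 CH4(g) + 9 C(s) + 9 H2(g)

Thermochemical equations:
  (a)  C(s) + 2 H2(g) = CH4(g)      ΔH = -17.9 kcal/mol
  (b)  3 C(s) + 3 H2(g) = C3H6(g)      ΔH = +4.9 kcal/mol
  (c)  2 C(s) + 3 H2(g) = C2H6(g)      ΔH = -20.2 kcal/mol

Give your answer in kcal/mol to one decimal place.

ΔH = -2.9 kcal/mol

(a) × 3 (×3 to match 3 CH4(g) in the target): (3)·(-17.9) = -53.7 kcal/mol
(b) reversed and × 2 (C3H6(g) must end up as a reactant; scale by 2 for the 2 C3H6(g)): (-2)·(+4.9) = -9.8 kcal/mol
(c) reversed and × 3 (reverse to put C2H6(g) on the reactant side; scale by 3 for the 3 C2H6(g)): (-3)·(-20.2) = +60.6 kcal/mol
Since enthalpy is a state function, ΔH = (3)·(-17.9) + (-2)·(+4.9) + (-3)·(-20.2) = -2.9 kcal/mol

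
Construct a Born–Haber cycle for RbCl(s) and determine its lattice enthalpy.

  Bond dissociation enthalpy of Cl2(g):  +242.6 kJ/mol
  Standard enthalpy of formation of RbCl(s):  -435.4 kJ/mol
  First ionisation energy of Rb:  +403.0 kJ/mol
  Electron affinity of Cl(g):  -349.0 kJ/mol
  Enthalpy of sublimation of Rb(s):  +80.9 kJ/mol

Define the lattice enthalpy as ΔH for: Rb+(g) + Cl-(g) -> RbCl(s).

ΔHf° = 1·ΔHsub + 1·(ΣIE) + 1/2·D(Cl2) + 1·EA + U
-435.4 = 1·(+80.9) + 1·(+403.0) + 1/2·(+242.6) + 1·(-349.0) + U
U = -435.4 − (+256.2) = -691.6 kJ/mol

U = -691.6 kJ/mol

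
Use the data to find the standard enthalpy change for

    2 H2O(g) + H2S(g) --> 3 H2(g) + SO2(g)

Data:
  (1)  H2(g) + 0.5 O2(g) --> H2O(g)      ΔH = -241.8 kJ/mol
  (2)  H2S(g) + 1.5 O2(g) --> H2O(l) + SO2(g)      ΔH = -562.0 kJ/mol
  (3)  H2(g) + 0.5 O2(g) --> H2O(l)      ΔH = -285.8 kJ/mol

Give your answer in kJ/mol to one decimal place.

ΔH = 207.4 kJ/mol

(1) reversed and × 2: (-2)·(-241.8) = +483.6 kJ/mol
(2) as written: -562.0 kJ/mol
(3) reversed: +285.8 kJ/mol
By Hess's law, ΔH = (+483.6) + (-562.0) + (+285.8) = 207.4 kJ/mol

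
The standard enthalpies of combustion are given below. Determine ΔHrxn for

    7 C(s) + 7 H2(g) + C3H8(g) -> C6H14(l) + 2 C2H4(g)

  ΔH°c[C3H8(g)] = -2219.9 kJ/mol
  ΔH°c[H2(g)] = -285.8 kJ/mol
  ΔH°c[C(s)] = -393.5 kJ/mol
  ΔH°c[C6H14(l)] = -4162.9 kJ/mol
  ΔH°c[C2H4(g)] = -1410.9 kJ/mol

ΔHrxn = 9.7 kJ/mol

With combustion enthalpies, reactants minus products:
= [7·(-393.5) + 7·(-285.8) + 1·(-2219.9)] − [1·(-4162.9) + 2·(-1410.9)]
= 9.7 kJ/mol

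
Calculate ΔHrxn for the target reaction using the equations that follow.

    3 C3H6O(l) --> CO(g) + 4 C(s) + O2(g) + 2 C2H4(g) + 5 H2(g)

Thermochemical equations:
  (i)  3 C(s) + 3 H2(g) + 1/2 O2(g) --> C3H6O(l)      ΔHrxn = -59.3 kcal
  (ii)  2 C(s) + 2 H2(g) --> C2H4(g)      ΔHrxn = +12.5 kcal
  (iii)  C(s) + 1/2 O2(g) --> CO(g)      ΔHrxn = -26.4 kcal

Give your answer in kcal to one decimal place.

(i) reversed and × 3: (-3)·(-59.3) = +177.9 kcal
(ii) × 2: (2)·(+12.5) = +25.0 kcal
(iii) as written: -26.4 kcal
Combining the equations, ΔHrxn = (-3)·(-59.3) + (2)·(+12.5) + (1)·(-26.4) = 176.5 kcal

ΔHrxn = 176.5 kcal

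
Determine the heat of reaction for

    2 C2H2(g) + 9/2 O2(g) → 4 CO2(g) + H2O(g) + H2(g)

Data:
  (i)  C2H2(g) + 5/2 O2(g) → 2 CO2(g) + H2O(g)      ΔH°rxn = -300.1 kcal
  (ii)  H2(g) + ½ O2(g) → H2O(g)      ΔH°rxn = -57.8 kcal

ΔH°rxn = -542.4 kcal

(i) × 2: (2)·(-300.1) = -600.2 kcal
(ii) reversed: +57.8 kcal
ΔH°rxn = (2)·(-300.1) + (-1)·(-57.8) = -542.4 kcal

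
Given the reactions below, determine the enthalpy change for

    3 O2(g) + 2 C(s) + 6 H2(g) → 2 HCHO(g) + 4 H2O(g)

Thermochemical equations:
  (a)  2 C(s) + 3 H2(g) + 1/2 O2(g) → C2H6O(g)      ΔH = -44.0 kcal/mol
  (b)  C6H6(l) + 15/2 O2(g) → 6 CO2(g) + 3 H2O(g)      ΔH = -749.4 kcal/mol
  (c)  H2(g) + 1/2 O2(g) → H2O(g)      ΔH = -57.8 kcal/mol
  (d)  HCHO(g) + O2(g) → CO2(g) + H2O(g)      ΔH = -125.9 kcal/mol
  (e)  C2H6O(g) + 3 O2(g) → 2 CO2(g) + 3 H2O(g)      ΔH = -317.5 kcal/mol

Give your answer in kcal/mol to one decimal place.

ΔH = -283.1 kcal/mol

(a) as written: -44.0 kcal/mol
(b): not needed.
(c) × 3: (3)·(-57.8) = -173.4 kcal/mol
(d) reversed and × 2: (-2)·(-125.9) = +251.8 kcal/mol
(e) as written: -317.5 kcal/mol
By Hess's law, ΔH = (1)·(-44.0) + (3)·(-57.8) + (-2)·(-125.9) + (1)·(-317.5) = -283.1 kcal/mol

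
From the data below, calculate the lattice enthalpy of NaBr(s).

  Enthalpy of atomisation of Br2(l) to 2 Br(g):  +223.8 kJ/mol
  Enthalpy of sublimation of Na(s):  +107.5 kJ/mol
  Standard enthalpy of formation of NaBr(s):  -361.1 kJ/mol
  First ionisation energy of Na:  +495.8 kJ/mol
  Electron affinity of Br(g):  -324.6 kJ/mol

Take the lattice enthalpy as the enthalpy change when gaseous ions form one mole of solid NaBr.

U = -751.7 kJ/mol

ΔHf° = 1·ΔHsub + 1·(ΣIE) + 1/2·D(Br2) + 1·EA + U
-361.1 = 1·(+107.5) + 1·(+495.8) + 1/2·(+223.8) + 1·(-324.6) + U
U = -361.1 − (+390.6) = -751.7 kJ/mol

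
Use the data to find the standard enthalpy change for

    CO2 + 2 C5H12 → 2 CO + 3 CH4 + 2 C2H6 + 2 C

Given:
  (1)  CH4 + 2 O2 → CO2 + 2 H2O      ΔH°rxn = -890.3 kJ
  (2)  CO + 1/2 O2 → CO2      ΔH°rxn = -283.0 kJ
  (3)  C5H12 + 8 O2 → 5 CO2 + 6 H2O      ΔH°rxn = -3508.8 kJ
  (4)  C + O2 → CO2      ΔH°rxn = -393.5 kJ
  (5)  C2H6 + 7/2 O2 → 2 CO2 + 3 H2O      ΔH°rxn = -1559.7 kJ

(1) reversed and × 3: (-3)·(-890.3) = +2670.9 kJ
(2) reversed and × 2: (-2)·(-283.0) = +566.0 kJ
(3) × 2: (2)·(-3508.8) = -7017.6 kJ
(4) reversed and × 2: (-2)·(-393.5) = +787.0 kJ
(5) reversed and × 2: (-2)·(-1559.7) = +3119.4 kJ
Combining the equations, ΔH°rxn = (+2670.9) + (+566.0) + (-7017.6) + (+787.0) + (+3119.4) = 125.7 kJ

ΔH°rxn = 125.7 kJ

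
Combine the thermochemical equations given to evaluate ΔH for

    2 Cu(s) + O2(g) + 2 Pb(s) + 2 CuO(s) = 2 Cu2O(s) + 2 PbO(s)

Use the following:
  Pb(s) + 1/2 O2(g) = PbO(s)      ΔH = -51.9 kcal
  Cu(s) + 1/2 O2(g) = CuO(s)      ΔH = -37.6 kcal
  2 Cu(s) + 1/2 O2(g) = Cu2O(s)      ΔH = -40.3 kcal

equation 1 × 2 (×2 to match 2 PbO(s) in the target): (2)·(-51.9) = -103.8 kcal
equation 2 reversed and × 2 (reverse to put CuO(s) on the reactant side; scale by 2 for the 2 CuO(s)): (-2)·(-37.6) = +75.2 kcal
equation 3 × 2 (scale by 2 for the 2 Cu2O(s)): (2)·(-40.3) = -80.6 kcal
ΔH = (-103.8) + (+75.2) + (-80.6) = -109.2 kcal

ΔH = -109.2 kcal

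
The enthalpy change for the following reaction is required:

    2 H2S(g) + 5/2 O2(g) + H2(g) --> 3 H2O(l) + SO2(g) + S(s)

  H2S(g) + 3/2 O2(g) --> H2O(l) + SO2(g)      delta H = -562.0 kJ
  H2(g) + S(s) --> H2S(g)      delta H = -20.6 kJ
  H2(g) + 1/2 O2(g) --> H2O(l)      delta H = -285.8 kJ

delta H = -1113.0 kJ

equation 1 as written (SO2(g) already on the product side): -562.0 kJ
equation 2 reversed (reverse to put S(s) on the product side): +20.6 kJ
equation 3 × 2: (2)·(-285.8) = -571.6 kJ
Combining the equations, delta H = (1)·(-562.0) + (-1)·(-20.6) + (2)·(-285.8) = -1113.0 kJ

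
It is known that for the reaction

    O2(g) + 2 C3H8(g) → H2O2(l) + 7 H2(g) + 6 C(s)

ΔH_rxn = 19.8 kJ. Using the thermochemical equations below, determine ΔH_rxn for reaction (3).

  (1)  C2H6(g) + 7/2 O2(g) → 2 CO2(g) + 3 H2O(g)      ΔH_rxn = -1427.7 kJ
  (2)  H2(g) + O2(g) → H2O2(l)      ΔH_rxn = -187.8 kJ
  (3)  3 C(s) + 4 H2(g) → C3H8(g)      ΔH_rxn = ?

(1): not needed.
(2) as written: -187.8 kJ
(3) reversed and × 2: contributes −2·x
+19.8 = (-187.8) − 2·x
x = (+19.8 − (-187.8)) / (-2) = -103.8 kJ

ΔH_rxn = -103.8 kJ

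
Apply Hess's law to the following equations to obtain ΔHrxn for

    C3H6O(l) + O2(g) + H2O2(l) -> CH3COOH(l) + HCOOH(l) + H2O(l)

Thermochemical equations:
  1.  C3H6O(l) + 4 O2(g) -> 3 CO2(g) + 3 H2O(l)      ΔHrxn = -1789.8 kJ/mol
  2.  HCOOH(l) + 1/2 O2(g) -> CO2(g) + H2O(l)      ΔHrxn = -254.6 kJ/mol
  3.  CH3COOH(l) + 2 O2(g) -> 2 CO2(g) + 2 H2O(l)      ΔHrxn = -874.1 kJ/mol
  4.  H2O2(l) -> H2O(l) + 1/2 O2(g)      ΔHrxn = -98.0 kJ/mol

eq. 1 as written (C3H6O(l) already on the reactant side): -1789.8 kJ/mol
eq. 2 reversed (HCOOH(l) must end up as a product): +254.6 kJ/mol
eq. 3 reversed (CH3COOH(l) must end up as a product): +874.1 kJ/mol
eq. 4 as written (H2O2(l) already on the reactant side): -98.0 kJ/mol
Summing the manipulated equations, ΔHrxn = (1)·(-1789.8) + (-1)·(-254.6) + (-1)·(-874.1) + (1)·(-98.0) = -759.1 kJ/mol

ΔHrxn = -759.1 kJ/mol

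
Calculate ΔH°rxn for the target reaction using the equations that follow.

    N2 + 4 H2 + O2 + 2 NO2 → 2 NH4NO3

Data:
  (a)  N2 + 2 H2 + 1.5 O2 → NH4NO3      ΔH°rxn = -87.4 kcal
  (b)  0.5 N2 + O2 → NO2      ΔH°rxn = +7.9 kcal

(a) × 2: (2)·(-87.4) = -174.8 kcal
(b) reversed and × 2: (-2)·(+7.9) = -15.8 kcal
Combining the equations, ΔH°rxn = (2)·(-87.4) + (-2)·(+7.9) = -190.6 kcal

ΔH°rxn = -190.6 kcal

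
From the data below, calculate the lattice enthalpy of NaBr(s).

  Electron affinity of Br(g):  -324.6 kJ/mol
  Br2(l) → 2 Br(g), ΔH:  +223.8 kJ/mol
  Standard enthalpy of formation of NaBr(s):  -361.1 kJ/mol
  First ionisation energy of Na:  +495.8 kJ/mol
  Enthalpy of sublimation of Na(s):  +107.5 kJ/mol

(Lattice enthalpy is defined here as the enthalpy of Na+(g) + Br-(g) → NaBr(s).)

ΔHf° = 1·ΔHsub + 1·(ΣIE) + 1/2·D(Br2) + 1·EA + U
-361.1 = 1·(+107.5) + 1·(+495.8) + 1/2·(+223.8) + 1·(-324.6) + U
U = -361.1 − (+390.6) = -751.7 kJ/mol

U = -751.7 kJ/mol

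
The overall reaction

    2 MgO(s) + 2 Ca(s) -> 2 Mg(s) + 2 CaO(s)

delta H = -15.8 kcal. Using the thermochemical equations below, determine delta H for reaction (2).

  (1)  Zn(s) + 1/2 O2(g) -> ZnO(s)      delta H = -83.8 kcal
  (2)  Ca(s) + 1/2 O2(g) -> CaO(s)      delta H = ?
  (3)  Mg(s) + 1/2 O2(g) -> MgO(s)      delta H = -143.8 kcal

delta H = -151.7 kcal

(1): not needed (Zn(s) appears nowhere else).
(2) × 2 (×2 to match 2 CaO(s) in the target): contributes 2·x
(3) reversed and × 2 (MgO(s) must end up as a reactant; scale by 2 for the 2 MgO(s)): (-2)·(-143.8) = +287.6 kcal
-15.8 = (+287.6) + 2·x
x = (-15.8 − (+287.6)) / (2) = -151.7 kcal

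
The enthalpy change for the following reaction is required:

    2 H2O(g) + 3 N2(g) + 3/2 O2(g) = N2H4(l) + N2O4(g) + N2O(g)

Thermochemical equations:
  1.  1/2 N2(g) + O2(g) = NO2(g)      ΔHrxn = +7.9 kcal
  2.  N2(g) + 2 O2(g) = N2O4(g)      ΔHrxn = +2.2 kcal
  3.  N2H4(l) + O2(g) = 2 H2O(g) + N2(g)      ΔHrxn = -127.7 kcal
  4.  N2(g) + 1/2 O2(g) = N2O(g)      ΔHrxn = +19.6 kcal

ΔHrxn = 149.5 kcal

eq. 1: not needed.
eq. 2 as written: +2.2 kcal
eq. 3 reversed: +127.7 kcal
eq. 4 as written: +19.6 kcal
Summing the manipulated equations, ΔHrxn = (1)·(+2.2) + (-1)·(-127.7) + (1)·(+19.6) = 149.5 kcal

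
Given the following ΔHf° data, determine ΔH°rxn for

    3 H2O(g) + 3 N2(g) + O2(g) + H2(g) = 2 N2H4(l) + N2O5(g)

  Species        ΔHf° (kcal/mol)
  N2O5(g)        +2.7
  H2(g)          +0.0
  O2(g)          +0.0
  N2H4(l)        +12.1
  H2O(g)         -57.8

ΔH°rxn = 200.3 kcal/mol

Products: 2·(+12.1) + 1·(+2.7) = +26.9
Reactants: 3·(-57.8) + 3·(+0.0) + 1·(+0.0) + 1·(+0.0) = -173.4
ΔH°rxn = (+26.9) − (-173.4) = 200.3 kcal/mol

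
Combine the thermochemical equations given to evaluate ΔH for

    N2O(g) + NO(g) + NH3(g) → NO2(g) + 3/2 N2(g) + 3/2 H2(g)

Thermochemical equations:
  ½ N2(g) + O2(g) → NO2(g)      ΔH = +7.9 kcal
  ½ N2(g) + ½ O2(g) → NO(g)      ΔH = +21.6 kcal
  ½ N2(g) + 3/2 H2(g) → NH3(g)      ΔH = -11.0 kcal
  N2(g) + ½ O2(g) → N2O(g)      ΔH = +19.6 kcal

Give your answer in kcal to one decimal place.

ΔH = -22.3 kcal

equation 1 as written (NO2(g) already on the product side): +7.9 kcal
equation 2 reversed (reverse to put NO(g) on the reactant side): -21.6 kcal
equation 3 reversed (NH3(g) must end up as a reactant): +11.0 kcal
equation 4 reversed (N2O(g) must end up as a reactant): -19.6 kcal
ΔH = (+7.9) + (-21.6) + (+11.0) + (-19.6) = -22.3 kcal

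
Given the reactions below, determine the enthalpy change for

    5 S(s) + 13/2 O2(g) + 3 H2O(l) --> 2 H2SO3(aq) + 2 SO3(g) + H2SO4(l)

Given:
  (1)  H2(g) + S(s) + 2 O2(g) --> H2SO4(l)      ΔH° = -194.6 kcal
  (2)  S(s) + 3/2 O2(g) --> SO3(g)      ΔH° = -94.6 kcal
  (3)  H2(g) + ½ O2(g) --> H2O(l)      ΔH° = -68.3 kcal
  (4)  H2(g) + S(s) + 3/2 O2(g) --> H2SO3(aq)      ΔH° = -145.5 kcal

(1) as written (H2SO4(l) already on the product side): -194.6 kcal
(2) × 2 (×2 to match 2 SO3(g) in the target): (2)·(-94.6) = -189.2 kcal
(3) reversed and × 3 (H2O(l) must end up as a reactant; scale by 3 for the 3 H2O(l)): (-3)·(-68.3) = +204.9 kcal
(4) × 2 (scale by 2 for the 2 H2SO3(aq)): (2)·(-145.5) = -291.0 kcal
By Hess's law, ΔH° = (-194.6) + (-189.2) + (+204.9) + (-291.0) = -469.9 kcal

ΔH° = -469.9 kcal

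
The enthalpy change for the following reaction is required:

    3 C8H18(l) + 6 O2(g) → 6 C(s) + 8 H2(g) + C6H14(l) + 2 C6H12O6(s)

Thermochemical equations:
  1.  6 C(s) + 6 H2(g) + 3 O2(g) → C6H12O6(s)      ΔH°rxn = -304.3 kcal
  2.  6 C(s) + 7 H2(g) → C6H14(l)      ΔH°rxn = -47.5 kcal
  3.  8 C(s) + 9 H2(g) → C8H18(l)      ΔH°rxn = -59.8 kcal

ΔH°rxn = -476.7 kcal

eq. 1 × 2 (scale by 2 for the 2 C6H12O6(s)): (2)·(-304.3) = -608.6 kcal
eq. 2 as written (C6H14(l) already on the product side): -47.5 kcal
eq. 3 reversed and × 3 (C8H18(l) must end up as a reactant; ×3 to match 3 C8H18(l) in the target): (-3)·(-59.8) = +179.4 kcal
Combining the equations, ΔH°rxn = (-608.6) + (-47.5) + (+179.4) = -476.7 kcal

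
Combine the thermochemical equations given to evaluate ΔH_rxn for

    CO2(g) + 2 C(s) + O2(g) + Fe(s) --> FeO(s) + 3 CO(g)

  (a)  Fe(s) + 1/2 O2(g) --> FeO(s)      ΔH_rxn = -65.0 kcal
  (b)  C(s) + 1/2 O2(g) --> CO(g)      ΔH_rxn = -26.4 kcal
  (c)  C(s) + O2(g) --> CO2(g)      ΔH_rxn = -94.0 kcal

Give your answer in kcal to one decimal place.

ΔH_rxn = -50.2 kcal

(a) as written: -65.0 kcal
(b) × 3: (3)·(-26.4) = -79.2 kcal
(c) reversed: +94.0 kcal
Since enthalpy is a state function, ΔH_rxn = (-65.0) + (-79.2) + (+94.0) = -50.2 kcal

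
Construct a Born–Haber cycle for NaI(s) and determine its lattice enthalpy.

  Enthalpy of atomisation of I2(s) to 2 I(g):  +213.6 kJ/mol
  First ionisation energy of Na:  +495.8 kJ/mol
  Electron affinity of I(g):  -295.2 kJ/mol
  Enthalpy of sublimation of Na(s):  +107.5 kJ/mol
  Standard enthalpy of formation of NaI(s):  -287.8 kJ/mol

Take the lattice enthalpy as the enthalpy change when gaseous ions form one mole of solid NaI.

U = -702.7 kJ/mol

ΔHf° = 1·ΔHsub + 1·(ΣIE) + 1/2·D(I2) + 1·EA + U
-287.8 = 1·(+107.5) + 1·(+495.8) + 1/2·(+213.6) + 1·(-295.2) + U
U = -287.8 − (+414.9) = -702.7 kJ/mol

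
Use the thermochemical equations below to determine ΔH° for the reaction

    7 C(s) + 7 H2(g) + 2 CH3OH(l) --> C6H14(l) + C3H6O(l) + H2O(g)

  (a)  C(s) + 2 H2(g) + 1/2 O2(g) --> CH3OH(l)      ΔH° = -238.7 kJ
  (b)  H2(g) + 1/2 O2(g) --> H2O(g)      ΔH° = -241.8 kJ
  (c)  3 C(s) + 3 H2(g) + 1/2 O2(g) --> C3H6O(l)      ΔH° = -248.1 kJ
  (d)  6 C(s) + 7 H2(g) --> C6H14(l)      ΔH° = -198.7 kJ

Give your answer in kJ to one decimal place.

(a) reversed and × 2: (-2)·(-238.7) = +477.4 kJ
(b) as written: -241.8 kJ
(c) as written: -248.1 kJ
(d) as written: -198.7 kJ
ΔH° = (-2)·(-238.7) + (1)·(-241.8) + (1)·(-248.1) + (1)·(-198.7) = -211.2 kJ

ΔH° = -211.2 kJ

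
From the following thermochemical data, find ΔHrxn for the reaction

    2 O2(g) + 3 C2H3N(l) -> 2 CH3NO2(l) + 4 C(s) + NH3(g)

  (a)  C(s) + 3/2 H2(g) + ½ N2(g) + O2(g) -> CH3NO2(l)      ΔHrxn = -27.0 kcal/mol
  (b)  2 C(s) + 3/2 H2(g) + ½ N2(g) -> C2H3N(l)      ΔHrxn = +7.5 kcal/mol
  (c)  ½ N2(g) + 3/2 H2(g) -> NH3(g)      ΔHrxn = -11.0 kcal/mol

(a) × 2: (2)·(-27.0) = -54.0 kcal/mol
(b) reversed and × 3: (-3)·(+7.5) = -22.5 kcal/mol
(c) as written: -11.0 kcal/mol
By Hess's law, ΔHrxn = (2)·(-27.0) + (-3)·(+7.5) + (1)·(-11.0) = -87.5 kcal/mol

ΔHrxn = -87.5 kcal/mol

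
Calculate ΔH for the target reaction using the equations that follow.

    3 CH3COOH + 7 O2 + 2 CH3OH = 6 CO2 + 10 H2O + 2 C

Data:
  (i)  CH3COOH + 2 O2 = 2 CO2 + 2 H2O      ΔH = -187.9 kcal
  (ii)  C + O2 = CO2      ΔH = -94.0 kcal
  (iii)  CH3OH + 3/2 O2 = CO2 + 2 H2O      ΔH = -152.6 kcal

(i) × 3 (×3 to match 3 CH3COOH in the target): (3)·(-187.9) = -563.7 kcal
(ii) reversed and × 2 (reverse to put C on the product side; ×2 to match 2 C in the target): (-2)·(-94.0) = +188.0 kcal
(iii) × 2 (scale by 2 for the 2 CH3OH): (2)·(-152.6) = -305.2 kcal
Summing the manipulated equations, ΔH = (-563.7) + (+188.0) + (-305.2) = -680.9 kcal

ΔH = -680.9 kcal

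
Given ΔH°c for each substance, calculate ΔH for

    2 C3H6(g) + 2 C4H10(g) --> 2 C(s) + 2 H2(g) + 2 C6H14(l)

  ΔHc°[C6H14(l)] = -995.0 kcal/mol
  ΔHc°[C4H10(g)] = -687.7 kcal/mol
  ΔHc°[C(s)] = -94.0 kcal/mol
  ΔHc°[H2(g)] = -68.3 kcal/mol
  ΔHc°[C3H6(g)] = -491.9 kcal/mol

ΔH = -44.6 kcal/mol

With combustion enthalpies, reactants minus products:
= [2·(-491.9) + 2·(-687.7)] − [2·(-94.0) + 2·(-68.3) + 2·(-995.0)]
= -44.6 kcal/mol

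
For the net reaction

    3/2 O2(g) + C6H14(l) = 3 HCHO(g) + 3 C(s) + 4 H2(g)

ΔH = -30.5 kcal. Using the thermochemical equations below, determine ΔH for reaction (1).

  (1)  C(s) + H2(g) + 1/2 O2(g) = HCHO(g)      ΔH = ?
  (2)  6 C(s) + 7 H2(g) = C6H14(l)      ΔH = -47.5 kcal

(1) × 3 (×3 to match 3 HCHO(g) in the target): contributes 3·x
(2) reversed (C6H14(l) must end up as a reactant): +47.5 kcal
-30.5 = (+47.5) + 3·x
x = (-30.5 − (+47.5)) / (3) = -26.0 kcal

ΔH = -26.0 kcal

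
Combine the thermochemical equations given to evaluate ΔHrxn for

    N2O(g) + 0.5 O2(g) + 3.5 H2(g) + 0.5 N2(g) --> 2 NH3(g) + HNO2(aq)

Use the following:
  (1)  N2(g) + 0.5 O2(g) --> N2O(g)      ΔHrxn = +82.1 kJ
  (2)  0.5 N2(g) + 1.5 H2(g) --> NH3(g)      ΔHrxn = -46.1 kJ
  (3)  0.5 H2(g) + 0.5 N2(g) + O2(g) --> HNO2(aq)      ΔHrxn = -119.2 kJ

(1) reversed: -82.1 kJ
(2) × 2: (2)·(-46.1) = -92.2 kJ
(3) as written: -119.2 kJ
ΔHrxn = (-1)·(+82.1) + (2)·(-46.1) + (1)·(-119.2) = -293.5 kJ

ΔHrxn = -293.5 kJ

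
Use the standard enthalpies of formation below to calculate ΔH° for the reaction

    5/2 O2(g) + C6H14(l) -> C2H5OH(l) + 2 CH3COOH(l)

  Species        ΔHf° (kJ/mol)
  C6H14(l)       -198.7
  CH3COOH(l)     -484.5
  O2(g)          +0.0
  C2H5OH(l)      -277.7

ΔH° = -1048.0 kJ/mol

Products: 1·(-277.7) + 2·(-484.5) = -1246.7
Reactants: 5/2·(+0.0) + 1·(-198.7) = -198.7
ΔH° = (-1246.7) − (-198.7) = -1048.0 kJ/mol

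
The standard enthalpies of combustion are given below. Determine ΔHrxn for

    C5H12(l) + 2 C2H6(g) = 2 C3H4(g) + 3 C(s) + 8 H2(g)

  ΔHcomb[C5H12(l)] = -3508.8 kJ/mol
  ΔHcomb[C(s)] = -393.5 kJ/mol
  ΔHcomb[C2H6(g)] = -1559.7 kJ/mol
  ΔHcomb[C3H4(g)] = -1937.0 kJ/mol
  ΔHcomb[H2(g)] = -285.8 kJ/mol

Using ΔH = Σ nΔHc°(reactants) − Σ nΔHc°(products):
= [1·(-3508.8) + 2·(-1559.7)] − [2·(-1937.0) + 3·(-393.5) + 8·(-285.8)]
= 712.7 kJ/mol

ΔHrxn = 712.7 kJ/mol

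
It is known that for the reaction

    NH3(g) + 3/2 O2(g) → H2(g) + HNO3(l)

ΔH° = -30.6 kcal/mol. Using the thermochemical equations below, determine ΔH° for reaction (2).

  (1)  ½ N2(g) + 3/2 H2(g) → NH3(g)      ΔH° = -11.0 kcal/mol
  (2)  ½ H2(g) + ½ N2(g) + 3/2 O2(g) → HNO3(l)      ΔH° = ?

ΔH° = -41.6 kcal/mol

(1) reversed (NH3(g) must end up as a reactant): +11.0 kcal/mol
(2) as written (HNO3(l) already on the product side): contributes x
-30.6 = (+11.0) + x
x = (-30.6 − (+11.0)) / (1) = -41.6 kcal/mol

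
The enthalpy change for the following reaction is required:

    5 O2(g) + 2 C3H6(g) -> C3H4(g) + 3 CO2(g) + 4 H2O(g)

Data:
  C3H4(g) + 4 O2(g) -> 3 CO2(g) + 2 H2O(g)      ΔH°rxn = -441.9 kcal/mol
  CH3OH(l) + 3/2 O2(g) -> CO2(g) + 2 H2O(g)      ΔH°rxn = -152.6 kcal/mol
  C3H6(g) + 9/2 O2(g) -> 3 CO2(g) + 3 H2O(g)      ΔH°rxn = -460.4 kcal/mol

ΔH°rxn = -478.9 kcal/mol

equation 1 reversed: +441.9 kcal/mol
equation 2: not needed.
equation 3 × 2: (2)·(-460.4) = -920.8 kcal/mol
ΔH°rxn = (+441.9) + (-920.8) = -478.9 kcal/mol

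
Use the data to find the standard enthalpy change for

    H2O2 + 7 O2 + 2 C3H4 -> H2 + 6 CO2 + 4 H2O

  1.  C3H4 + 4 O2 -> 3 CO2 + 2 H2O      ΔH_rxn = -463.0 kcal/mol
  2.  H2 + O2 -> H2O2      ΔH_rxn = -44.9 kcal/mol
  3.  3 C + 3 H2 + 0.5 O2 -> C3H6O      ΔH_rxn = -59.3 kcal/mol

eq. 1 × 2: (2)·(-463.0) = -926.0 kcal/mol
eq. 2 reversed: +44.9 kcal/mol
eq. 3: not needed.
ΔH_rxn = (-926.0) + (+44.9) = -881.1 kcal/mol

ΔH_rxn = -881.1 kcal/mol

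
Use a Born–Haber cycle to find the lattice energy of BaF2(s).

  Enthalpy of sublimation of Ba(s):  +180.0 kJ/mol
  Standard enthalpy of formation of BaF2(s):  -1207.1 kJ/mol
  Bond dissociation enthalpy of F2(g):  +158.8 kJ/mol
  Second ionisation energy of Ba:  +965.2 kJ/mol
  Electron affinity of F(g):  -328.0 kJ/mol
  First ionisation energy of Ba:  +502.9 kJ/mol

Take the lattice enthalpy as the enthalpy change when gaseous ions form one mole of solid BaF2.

U = -2358.0 kJ/mol

ΔHf° = 1·ΔHsub + 1·(ΣIE) + 1·D(F2) + 2·EA + U
-1207.1 = 1·(+180.0) + 1·(+1468.1) + 1·(+158.8) + 2·(-328.0) + U
U = -1207.1 − (+1150.9) = -2358.0 kJ/mol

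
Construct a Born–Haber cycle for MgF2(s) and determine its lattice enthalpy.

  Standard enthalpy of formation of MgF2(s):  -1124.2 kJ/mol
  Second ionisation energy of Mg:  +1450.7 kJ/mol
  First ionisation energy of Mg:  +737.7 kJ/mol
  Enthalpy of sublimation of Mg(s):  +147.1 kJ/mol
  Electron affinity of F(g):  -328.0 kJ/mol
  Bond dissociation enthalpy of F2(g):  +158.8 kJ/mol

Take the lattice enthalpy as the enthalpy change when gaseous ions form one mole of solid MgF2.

ΔHf° = 1·ΔHsub + 1·(ΣIE) + 1·D(F2) + 2·EA + U
-1124.2 = 1·(+147.1) + 1·(+2188.4) + 1·(+158.8) + 2·(-328.0) + U
U = -1124.2 − (+1838.3) = -2962.5 kJ/mol

U = -2962.5 kJ/mol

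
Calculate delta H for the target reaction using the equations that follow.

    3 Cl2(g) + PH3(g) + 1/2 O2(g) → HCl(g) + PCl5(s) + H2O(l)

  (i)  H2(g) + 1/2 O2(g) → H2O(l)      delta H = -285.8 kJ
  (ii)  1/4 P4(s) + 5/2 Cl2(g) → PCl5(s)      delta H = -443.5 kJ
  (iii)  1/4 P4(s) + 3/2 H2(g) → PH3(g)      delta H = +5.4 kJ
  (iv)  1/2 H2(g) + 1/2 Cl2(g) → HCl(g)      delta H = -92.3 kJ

(i) as written (H2O(l) already on the product side): -285.8 kJ
(ii) as written (PCl5(s) already on the product side): -443.5 kJ
(iii) reversed (PH3(g) must end up as a reactant): -5.4 kJ
(iv) as written (HCl(g) already on the product side): -92.3 kJ
By Hess's law, delta H = (1)·(-285.8) + (1)·(-443.5) + (-1)·(+5.4) + (1)·(-92.3) = -827.0 kJ

delta H = -827.0 kJ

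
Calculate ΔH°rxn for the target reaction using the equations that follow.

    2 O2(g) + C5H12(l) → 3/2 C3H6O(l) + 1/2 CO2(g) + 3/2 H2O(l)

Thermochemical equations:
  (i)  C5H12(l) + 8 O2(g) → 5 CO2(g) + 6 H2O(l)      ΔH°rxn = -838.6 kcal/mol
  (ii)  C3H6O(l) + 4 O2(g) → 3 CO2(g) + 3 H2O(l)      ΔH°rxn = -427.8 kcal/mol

(i) as written: -838.6 kcal/mol
(ii) reversed and × 3/2: (-3/2)·(-427.8) = +641.7 kcal/mol
ΔH°rxn = (-838.6) + (+641.7) = -196.9 kcal/mol

ΔH°rxn = -196.9 kcal/mol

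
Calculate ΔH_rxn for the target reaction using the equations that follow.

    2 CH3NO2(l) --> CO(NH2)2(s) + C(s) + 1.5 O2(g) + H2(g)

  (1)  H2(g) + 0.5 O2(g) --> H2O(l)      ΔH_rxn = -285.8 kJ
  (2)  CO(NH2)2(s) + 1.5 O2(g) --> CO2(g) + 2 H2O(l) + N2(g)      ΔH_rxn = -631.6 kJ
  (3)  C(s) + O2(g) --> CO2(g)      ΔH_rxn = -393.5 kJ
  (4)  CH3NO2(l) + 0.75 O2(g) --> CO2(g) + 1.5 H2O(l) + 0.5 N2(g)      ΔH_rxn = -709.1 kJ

ΔH_rxn = -107.3 kJ

(1) reversed: +285.8 kJ
(2) reversed: +631.6 kJ
(3) reversed: +393.5 kJ
(4) × 2: (2)·(-709.1) = -1418.2 kJ
Combining the equations, ΔH_rxn = (-1)·(-285.8) + (-1)·(-631.6) + (-1)·(-393.5) + (2)·(-709.1) = -107.3 kJ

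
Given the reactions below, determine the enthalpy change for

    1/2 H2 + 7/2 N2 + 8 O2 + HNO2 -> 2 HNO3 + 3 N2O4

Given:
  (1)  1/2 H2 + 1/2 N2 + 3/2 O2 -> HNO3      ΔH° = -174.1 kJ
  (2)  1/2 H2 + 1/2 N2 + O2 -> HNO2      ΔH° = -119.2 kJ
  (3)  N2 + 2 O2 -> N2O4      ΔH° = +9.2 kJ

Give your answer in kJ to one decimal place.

(1) × 2 (scale by 2 for the 2 HNO3): (2)·(-174.1) = -348.2 kJ
(2) reversed (reverse to put HNO2 on the reactant side): +119.2 kJ
(3) × 3 (scale by 3 for the 3 N2O4): (3)·(+9.2) = +27.6 kJ
Summing the manipulated equations, ΔH° = (-348.2) + (+119.2) + (+27.6) = -201.4 kJ

ΔH° = -201.4 kJ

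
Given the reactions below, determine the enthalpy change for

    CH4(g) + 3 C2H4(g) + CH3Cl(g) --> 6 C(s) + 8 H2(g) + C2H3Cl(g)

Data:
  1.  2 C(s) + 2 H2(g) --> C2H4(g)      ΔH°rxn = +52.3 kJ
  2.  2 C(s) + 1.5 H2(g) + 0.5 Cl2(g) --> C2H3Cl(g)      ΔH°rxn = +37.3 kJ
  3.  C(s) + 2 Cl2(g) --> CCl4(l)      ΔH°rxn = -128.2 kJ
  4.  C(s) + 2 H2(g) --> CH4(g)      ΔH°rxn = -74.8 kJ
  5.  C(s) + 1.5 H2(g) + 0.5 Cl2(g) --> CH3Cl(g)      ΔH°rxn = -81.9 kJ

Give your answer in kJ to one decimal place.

ΔH°rxn = 37.1 kJ

eq. 1 reversed and × 3: (-3)·(+52.3) = -156.9 kJ
eq. 2 as written: +37.3 kJ
eq. 3: not needed.
eq. 4 reversed: +74.8 kJ
eq. 5 reversed: +81.9 kJ
ΔH°rxn = (-156.9) + (+37.3) + (+74.8) + (+81.9) = 37.1 kJ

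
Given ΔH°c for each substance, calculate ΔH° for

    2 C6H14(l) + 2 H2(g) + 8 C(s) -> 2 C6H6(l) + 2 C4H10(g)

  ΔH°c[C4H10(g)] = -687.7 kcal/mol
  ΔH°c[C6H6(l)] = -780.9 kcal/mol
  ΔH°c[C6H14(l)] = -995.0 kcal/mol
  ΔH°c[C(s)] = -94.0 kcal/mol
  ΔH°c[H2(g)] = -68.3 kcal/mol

ΔH° = 58.6 kcal/mol

Using ΔH = Σ nΔHc°(reactants) − Σ nΔHc°(products):
= [2·(-995.0) + 2·(-68.3) + 8·(-94.0)] − [2·(-780.9) + 2·(-687.7)]
= 58.6 kcal/mol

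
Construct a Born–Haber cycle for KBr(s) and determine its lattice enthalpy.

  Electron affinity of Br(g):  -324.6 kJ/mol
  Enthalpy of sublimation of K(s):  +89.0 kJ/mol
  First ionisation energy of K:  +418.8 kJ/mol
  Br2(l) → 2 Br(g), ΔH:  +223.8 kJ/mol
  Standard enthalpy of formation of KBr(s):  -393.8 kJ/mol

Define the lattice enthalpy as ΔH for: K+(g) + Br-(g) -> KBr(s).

ΔHf° = 1·ΔHsub + 1·(ΣIE) + 1/2·D(Br2) + 1·EA + U
-393.8 = 1·(+89.0) + 1·(+418.8) + 1/2·(+223.8) + 1·(-324.6) + U
U = -393.8 − (+295.1) = -688.9 kJ/mol

U = -688.9 kJ/mol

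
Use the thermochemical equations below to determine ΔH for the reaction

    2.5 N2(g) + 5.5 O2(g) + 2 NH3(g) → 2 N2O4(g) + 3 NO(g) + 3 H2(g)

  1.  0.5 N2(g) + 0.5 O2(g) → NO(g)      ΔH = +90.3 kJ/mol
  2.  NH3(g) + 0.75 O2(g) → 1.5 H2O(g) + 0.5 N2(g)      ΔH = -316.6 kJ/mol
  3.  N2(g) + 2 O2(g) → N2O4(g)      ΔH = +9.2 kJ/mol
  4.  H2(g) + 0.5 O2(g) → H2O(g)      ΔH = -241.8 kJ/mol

eq. 1 × 3 (×3 to match 3 NO(g) in the target): (3)·(+90.3) = +270.9 kJ/mol
eq. 2 × 2 (×2 to match 2 NH3(g) in the target): (2)·(-316.6) = -633.2 kJ/mol
eq. 3 × 2 (×2 to match 2 N2O4(g) in the target): (2)·(+9.2) = +18.4 kJ/mol
eq. 4 reversed and × 3 (reverse to put H2(g) on the product side; scale by 3 for the 3 H2(g)): (-3)·(-241.8) = +725.4 kJ/mol
Summing the manipulated equations, ΔH = (3)·(+90.3) + (2)·(-316.6) + (2)·(+9.2) + (-3)·(-241.8) = 381.5 kJ/mol

ΔH = 381.5 kJ/mol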